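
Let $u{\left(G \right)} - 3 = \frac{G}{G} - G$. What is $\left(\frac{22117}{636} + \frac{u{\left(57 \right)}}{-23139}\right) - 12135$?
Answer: $- \frac{59357254523}{4905468} \approx -12100.0$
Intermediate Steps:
$u{\left(G \right)} = 4 - G$ ($u{\left(G \right)} = 3 - \left(G - \frac{G}{G}\right) = 3 - \left(-1 + G\right) = 4 - G$)
$\left(\frac{22117}{636} + \frac{u{\left(57 \right)}}{-23139}\right) - 12135 = \left(\frac{22117}{636} + \frac{4 - 57}{-23139}\right) - 12135 = \left(22117 \cdot \frac{1}{636} + \left(4 - 57\right) \left(- \frac{1}{23139}\right)\right) - 12135 = \left(\frac{22117}{636} - - \frac{53}{23139}\right) - 12135 = \left(\frac{22117}{636} + \frac{53}{23139}\right) - 12135 = \frac{170599657}{4905468} - 12135 = - \frac{59357254523}{4905468}$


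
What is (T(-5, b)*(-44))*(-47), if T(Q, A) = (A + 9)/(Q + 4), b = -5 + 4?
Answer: -16544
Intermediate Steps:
b = -1
T(Q, A) = (9 + A)/(4 + Q)
(T(-5, b)*(-44))*(-47) = (((9 - 1)/(4 - 5))*(-44))*(-47) = ((8/(-1))*(-44))*(-47) = (-1*8*(-44))*(-47) = -8*(-44)*(-47) = 352*(-47) = -16544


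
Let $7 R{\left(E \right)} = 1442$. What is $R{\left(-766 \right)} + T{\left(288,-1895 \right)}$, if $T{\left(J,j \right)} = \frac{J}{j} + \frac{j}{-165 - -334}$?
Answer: $\frac{62332833}{320255} \approx 194.64$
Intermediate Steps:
$R{\left(E \right)} = 206$ ($R{\left(E \right)} = \frac{1}{7} \cdot 1442 = 206$)
$T{\left(J,j \right)} = \frac{j}{169} + \frac{J}{j}$ ($T{\left(J,j \right)} = \frac{J}{j} + \frac{j}{-165 + 334} = \frac{J}{j} + \frac{j}{169} = \frac{j}{169} + \frac{J}{j}$)
$R{\left(-766 \right)} + T{\left(288,-1895 \right)} = 206 + \left(\frac{1}{169} \left(-1895\right) + \frac{288}{-1895}\right) = 206 + \left(- \frac{1895}{169} + 288 \left(- \frac{1}{1895}\right)\right) = 206 - \frac{3639697}{320255} = \frac{62332833}{320255}$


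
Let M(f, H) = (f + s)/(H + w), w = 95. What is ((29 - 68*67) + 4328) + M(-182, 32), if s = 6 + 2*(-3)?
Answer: -25455/127 ≈ -200.43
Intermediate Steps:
s = 0 (s = 6 - 6 = 0)
M(f, H) = f/(95 + H) (M(f, H) = (f + 0)/(H + 95) = f/(95 + H))
((29 - 68*67) + 4328) + M(-182, 32) = ((29 - 68*67) + 4328) - 182/(95 + 32) = ((29 - 4556) + 4328) - 182/127 = (-4527 + 4328) - 182*1/127 = -199 - 182/127 = -25455/127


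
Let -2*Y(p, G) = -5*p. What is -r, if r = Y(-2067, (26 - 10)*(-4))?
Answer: 10335/2 ≈ 5167.5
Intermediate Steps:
Y(p, G) = 5*p/2 (Y(p, G) = -(-5)*p/2 = 5*p/2)
r = -10335/2 (r = (5/2)*(-2067) = -10335/2 ≈ -5167.5)
-r = -1*(-10335/2) = 10335/2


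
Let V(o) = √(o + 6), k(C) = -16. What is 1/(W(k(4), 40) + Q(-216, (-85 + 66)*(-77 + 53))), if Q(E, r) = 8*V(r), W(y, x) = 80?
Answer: -5/1448 + √462/2896 ≈ 0.0039690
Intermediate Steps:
V(o) = √(6 + o)
Q(E, r) = 8*√(6 + r)
1/(W(k(4), 40) + Q(-216, (-85 + 66)*(-77 + 53))) = 1/(80 + 8*√(6 + (-85 + 66)*(-77 + 53))) = 1/(80 + 8*√(6 - 19*(-24))) = 1/(80 + 8*√(6 + 456)) = 1/(80 + 8*√462)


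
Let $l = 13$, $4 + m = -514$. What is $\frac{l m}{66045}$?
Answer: $- \frac{26}{255} \approx -0.10196$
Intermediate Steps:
$m = -518$ ($m = -4 - 514 = -518$)
$\frac{l m}{66045} = \frac{13 \left(-518\right)}{66045} = \left(-6734\right) \frac{1}{66045} = - \frac{26}{255}$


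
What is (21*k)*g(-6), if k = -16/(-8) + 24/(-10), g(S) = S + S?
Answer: 504/5 ≈ 100.80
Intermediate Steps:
g(S) = 2*S
k = -⅖ (k = -16*(-⅛) + 24*(-⅒) = 2 - 12/5 = -⅖ ≈ -0.40000)
(21*k)*g(-6) = (21*(-⅖))*(2*(-6)) = -42/5*(-12) = 504/5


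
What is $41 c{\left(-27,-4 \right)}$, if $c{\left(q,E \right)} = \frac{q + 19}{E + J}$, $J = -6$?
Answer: $\frac{164}{5} \approx 32.8$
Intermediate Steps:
$c{\left(q,E \right)} = \frac{19 + q}{-6 + E}$ ($c{\left(q,E \right)} = \frac{q + 19}{E - 6} = \frac{19 + q}{-6 + E}$)
$41 c{\left(-27,-4 \right)} = 41 \frac{19 - 27}{-6 - 4} = 41 \frac{1}{-10} \left(-8\right) = 41 \left(\left(- \frac{1}{10}\right) \left(-8\right)\right) = 41 \cdot \frac{4}{5} = \frac{164}{5}$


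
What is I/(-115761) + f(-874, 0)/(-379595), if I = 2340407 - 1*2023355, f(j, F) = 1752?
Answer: -40184722404/14647432265 ≈ -2.7435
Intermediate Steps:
I = 317052 (I = 2340407 - 2023355 = 317052)
I/(-115761) + f(-874, 0)/(-379595) = 317052/(-115761) + 1752/(-379595) = 317052*(-1/115761) + 1752*(-1/379595) = -105684/38587 - 1752/379595 = -40184722404/14647432265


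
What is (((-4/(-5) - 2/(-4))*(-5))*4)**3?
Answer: -17576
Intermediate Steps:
(((-4/(-5) - 2/(-4))*(-5))*4)**3 = (((-4*(-1/5) - 2*(-1/4))*(-5))*4)**3 = (((4/5 + 1/2)*(-5))*4)**3 = (((13/10)*(-5))*4)**3 = (-13/2*4)**3 = (-26)**3 = -17576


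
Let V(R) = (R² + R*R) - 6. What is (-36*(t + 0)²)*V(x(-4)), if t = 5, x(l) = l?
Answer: -23400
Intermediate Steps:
V(R) = -6 + 2*R² (V(R) = (R² + R²) - 6 = 2*R² - 6 = -6 + 2*R²)
(-36*(t + 0)²)*V(x(-4)) = (-36*(5 + 0)²)*(-6 + 2*(-4)²) = (-36*5²)*(-6 + 2*16) = (-36*25)*(-6 + 32) = -900*26 = -23400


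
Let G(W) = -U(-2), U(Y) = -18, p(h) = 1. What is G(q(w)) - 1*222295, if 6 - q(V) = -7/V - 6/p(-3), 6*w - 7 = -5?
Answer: -222277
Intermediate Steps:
w = ⅓ (w = 7/6 + (⅙)*(-5) = 7/6 - ⅚ = ⅓ ≈ 0.33333)
q(V) = 12 + 7/V (q(V) = 6 - (-7/V - 6/1) = 6 - (-7/V - 6*1) = 6 - (-7/V - 6) = 6 - (-6 - 7/V) = 6 + (6 + 7/V) = 12 + 7/V)
G(W) = 18 (G(W) = -1*(-18) = 18)
G(q(w)) - 1*222295 = 18 - 1*222295 = 18 - 222295 = -222277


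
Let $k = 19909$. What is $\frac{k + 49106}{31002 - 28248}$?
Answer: $\frac{23005}{918} \approx 25.06$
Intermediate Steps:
$\frac{k + 49106}{31002 - 28248} = \frac{19909 + 49106}{31002 - 28248} = \frac{69015}{2754} = 69015 \cdot \frac{1}{2754} = \frac{23005}{918}$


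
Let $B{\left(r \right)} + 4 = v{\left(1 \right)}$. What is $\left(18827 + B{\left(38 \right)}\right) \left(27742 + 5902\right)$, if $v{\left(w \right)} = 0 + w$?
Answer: $633314656$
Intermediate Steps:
$v{\left(w \right)} = w$
$B{\left(r \right)} = -3$ ($B{\left(r \right)} = -4 + 1 = -3$)
$\left(18827 + B{\left(38 \right)}\right) \left(27742 + 5902\right) = \left(18827 - 3\right) \left(27742 + 5902\right) = 18824 \cdot 33644 = 633314656$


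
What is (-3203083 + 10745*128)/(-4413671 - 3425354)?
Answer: 1827723/7839025 ≈ 0.23316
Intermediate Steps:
(-3203083 + 10745*128)/(-4413671 - 3425354) = (-3203083 + 1375360)/(-7839025) = -1827723*(-1/7839025) = 1827723/7839025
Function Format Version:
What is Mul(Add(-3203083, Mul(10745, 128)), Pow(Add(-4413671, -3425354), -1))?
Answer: Rational(1827723, 7839025) ≈ 0.23316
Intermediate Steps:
Mul(Add(-3203083, Mul(10745, 128)), Pow(Add(-4413671, -3425354), -1)) = Mul(Add(-3203083, 1375360), Pow(-7839025, -1)) = Mul(-1827723, Rational(-1, 7839025)) = Rational(1827723, 7839025)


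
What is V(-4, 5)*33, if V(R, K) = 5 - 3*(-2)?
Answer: 363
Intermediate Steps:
V(R, K) = 11 (V(R, K) = 5 + 6 = 11)
V(-4, 5)*33 = 11*33 = 363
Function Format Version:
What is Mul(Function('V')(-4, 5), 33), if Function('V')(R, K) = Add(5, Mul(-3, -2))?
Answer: 363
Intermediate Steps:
Function('V')(R, K) = 11 (Function('V')(R, K) = Add(5, 6) = 11)
Mul(Function('V')(-4, 5), 33) = Mul(11, 33) = 363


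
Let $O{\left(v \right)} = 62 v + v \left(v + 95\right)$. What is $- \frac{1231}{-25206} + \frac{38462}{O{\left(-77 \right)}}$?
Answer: $- \frac{240472553}{38817240} \approx -6.195$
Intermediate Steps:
$O{\left(v \right)} = 62 v + v \left(95 + v\right)$
$- \frac{1231}{-25206} + \frac{38462}{O{\left(-77 \right)}} = - \frac{1231}{-25206} + \frac{38462}{\left(-77\right) \left(157 - 77\right)} = \left(-1231\right) \left(- \frac{1}{25206}\right) + \frac{38462}{\left(-77\right) 80} = \frac{1231}{25206} + \frac{38462}{-6160} = \frac{1231}{25206} + 38462 \left(- \frac{1}{6160}\right) = \frac{1231}{25206} - \frac{19231}{3080} = - \frac{240472553}{38817240}$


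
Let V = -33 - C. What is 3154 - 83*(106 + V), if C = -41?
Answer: -6308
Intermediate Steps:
V = 8 (V = -33 - 1*(-41) = -33 + 41 = 8)
3154 - 83*(106 + V) = 3154 - 83*(106 + 8) = 3154 - 83*114 = 3154 - 1*9462 = 3154 - 9462 = -6308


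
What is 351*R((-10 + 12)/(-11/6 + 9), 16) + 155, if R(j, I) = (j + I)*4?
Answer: 989465/43 ≈ 23011.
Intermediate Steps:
R(j, I) = 4*I + 4*j (R(j, I) = (I + j)*4 = 4*I + 4*j)
351*R((-10 + 12)/(-11/6 + 9), 16) + 155 = 351*(4*16 + 4*((-10 + 12)/(-11/6 + 9))) + 155 = 351*(64 + 4*(2/(-11*⅙ + 9))) + 155 = 351*(64 + 4*(2/(-11/6 + 9))) + 155 = 351*(64 + 4*(2/(43/6))) + 155 = 351*(64 + 4*(2*(6/43))) + 155 = 351*(64 + 4*(12/43)) + 155 = 351*(64 + 48/43) + 155 = 351*(2800/43) + 155 = 982800/43 + 155 = 989465/43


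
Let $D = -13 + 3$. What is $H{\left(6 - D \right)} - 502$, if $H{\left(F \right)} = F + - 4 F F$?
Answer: $-1510$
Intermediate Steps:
$D = -10$
$H{\left(F \right)} = F - 4 F^{2}$
$H{\left(6 - D \right)} - 502 = \left(6 - -10\right) \left(1 - 4 \left(6 - -10\right)\right) - 502 = \left(6 + 10\right) \left(1 - 4 \left(6 + 10\right)\right) - 502 = 16 \left(1 - 64\right) - 502 = 16 \left(-63\right) - 502 = -1008 - 502 = -1510$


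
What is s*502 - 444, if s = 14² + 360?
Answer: 278668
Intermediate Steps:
s = 556 (s = 196 + 360 = 556)
s*502 - 444 = 556*502 - 444 = 279112 - 444 = 278668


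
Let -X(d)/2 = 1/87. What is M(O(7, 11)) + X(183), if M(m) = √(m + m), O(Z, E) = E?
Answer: -2/87 + √22 ≈ 4.6674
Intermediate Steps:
M(m) = √2*√m (M(m) = √(2*m) = √2*√m)
X(d) = -2/87
M(O(7, 11)) + X(183) = √2*√11 - 2/87 = √22 - 2/87 = -2/87 + √22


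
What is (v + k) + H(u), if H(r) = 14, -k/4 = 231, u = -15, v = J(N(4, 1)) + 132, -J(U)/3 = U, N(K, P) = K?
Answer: -790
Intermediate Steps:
J(U) = -3*U
v = 120 (v = -3*4 + 132 = -12 + 132 = 120)
k = -924 (k = -4*231 = -924)
(v + k) + H(u) = (120 - 924) + 14 = -804 + 14 = -790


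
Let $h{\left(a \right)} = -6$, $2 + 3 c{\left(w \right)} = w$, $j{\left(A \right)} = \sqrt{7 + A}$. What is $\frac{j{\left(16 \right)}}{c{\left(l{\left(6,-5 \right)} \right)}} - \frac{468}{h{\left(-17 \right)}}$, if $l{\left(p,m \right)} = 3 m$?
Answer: $78 - \frac{3 \sqrt{23}}{17} \approx 77.154$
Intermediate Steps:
$c{\left(w \right)} = - \frac{2}{3} + \frac{w}{3}$
$\frac{j{\left(16 \right)}}{c{\left(l{\left(6,-5 \right)} \right)}} - \frac{468}{h{\left(-17 \right)}} = \frac{\sqrt{7 + 16}}{- \frac{2}{3} + \frac{3 \left(-5\right)}{3}} - \frac{468}{-6} = \frac{\sqrt{23}}{- \frac{2}{3} + \frac{1}{3} \left(-15\right)} - -78 = \frac{\sqrt{23}}{- \frac{2}{3} - 5} + 78 = \frac{\sqrt{23}}{- \frac{17}{3}} + 78 = \sqrt{23} \left(- \frac{3}{17}\right) + 78 = - \frac{3 \sqrt{23}}{17} + 78 = 78 - \frac{3 \sqrt{23}}{17}$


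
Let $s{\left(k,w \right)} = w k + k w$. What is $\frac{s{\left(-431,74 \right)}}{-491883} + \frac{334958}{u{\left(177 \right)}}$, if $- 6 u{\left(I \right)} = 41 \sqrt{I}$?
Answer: $\frac{63788}{491883} - \frac{669916 \sqrt{177}}{2419} \approx -3684.3$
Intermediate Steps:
$u{\left(I \right)} = - \frac{41 \sqrt{I}}{6}$
$s{\left(k,w \right)} = 2 k w$ ($s{\left(k,w \right)} = k w + k w = 2 k w$)
$\frac{s{\left(-431,74 \right)}}{-491883} + \frac{334958}{u{\left(177 \right)}} = \frac{2 \left(-431\right) 74}{-491883} + \frac{334958}{\left(- \frac{41}{6}\right) \sqrt{177}} = \left(-63788\right) \left(- \frac{1}{491883}\right) + 334958 \left(- \frac{2 \sqrt{177}}{2419}\right) = \frac{63788}{491883} - \frac{669916 \sqrt{177}}{2419}$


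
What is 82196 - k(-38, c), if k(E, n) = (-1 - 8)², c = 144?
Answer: 82115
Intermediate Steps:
k(E, n) = 81 (k(E, n) = (-9)² = 81)
82196 - k(-38, c) = 82196 - 1*81 = 82196 - 81 = 82115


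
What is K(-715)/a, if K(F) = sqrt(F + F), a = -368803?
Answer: -I*sqrt(1430)/368803 ≈ -0.00010254*I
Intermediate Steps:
K(F) = sqrt(2)*sqrt(F) (K(F) = sqrt(2*F) = sqrt(2)*sqrt(F))
K(-715)/a = (sqrt(2)*sqrt(-715))/(-368803) = (sqrt(2)*(I*sqrt(715)))*(-1/368803) = (I*sqrt(1430))*(-1/368803) = -I*sqrt(1430)/368803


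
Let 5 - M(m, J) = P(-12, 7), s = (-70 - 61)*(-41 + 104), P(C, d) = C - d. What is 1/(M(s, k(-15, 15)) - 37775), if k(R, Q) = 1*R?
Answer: -1/37751 ≈ -2.6489e-5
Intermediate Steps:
k(R, Q) = R
s = -8253 (s = -131*63 = -8253)
M(m, J) = 24 (M(m, J) = 5 - (-12 - 1*7) = 5 - (-12 - 7) = 5 - 1*(-19) = 5 + 19 = 24)
1/(M(s, k(-15, 15)) - 37775) = 1/(24 - 37775) = 1/(-37751) = -1/37751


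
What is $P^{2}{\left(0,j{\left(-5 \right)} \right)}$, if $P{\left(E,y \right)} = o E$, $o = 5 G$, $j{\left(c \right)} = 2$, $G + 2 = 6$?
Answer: $0$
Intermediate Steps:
$G = 4$ ($G = -2 + 6 = 4$)
$o = 20$ ($o = 5 \cdot 4 = 20$)
$P{\left(E,y \right)} = 20 E$
$P^{2}{\left(0,j{\left(-5 \right)} \right)} = \left(20 \cdot 0\right)^{2} = 0^{2} = 0$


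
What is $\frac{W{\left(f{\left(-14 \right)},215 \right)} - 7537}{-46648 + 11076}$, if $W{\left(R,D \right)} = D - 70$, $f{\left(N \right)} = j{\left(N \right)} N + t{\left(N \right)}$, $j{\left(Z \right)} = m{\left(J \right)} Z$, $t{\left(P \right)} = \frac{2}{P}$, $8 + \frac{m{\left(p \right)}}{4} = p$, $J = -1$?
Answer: $\frac{1848}{8893} \approx 0.2078$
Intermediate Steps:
$m{\left(p \right)} = -32 + 4 p$
$j{\left(Z \right)} = - 36 Z$ ($j{\left(Z \right)} = \left(-32 + 4 \left(-1\right)\right) Z = \left(-32 - 4\right) Z = - 36 Z$)
$f{\left(N \right)} = - 36 N^{2} + \frac{2}{N}$ ($f{\left(N \right)} = - 36 N N + \frac{2}{N} = - 36 N^{2} + \frac{2}{N}$)
$W{\left(R,D \right)} = -70 + D$ ($W{\left(R,D \right)} = D - 70 = -70 + D$)
$\frac{W{\left(f{\left(-14 \right)},215 \right)} - 7537}{-46648 + 11076} = \frac{\left(-70 + 215\right) - 7537}{-46648 + 11076} = \frac{145 - 7537}{-35572} = \left(-7392\right) \left(- \frac{1}{35572}\right) = \frac{1848}{8893}$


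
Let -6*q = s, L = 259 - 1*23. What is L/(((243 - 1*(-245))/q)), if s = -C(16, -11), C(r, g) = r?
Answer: 236/183 ≈ 1.2896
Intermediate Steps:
L = 236 (L = 259 - 23 = 236)
s = -16 (s = -1*16 = -16)
q = 8/3 (q = -⅙*(-16) = 8/3 ≈ 2.6667)
L/(((243 - 1*(-245))/q)) = 236/(((243 - 1*(-245))/(8/3))) = 236/(((243 + 245)*(3/8))) = 236/((488*(3/8))) = 236/183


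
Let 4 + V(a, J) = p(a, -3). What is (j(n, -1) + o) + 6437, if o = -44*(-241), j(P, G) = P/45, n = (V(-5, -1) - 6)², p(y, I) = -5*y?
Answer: 17046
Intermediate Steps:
V(a, J) = -4 - 5*a
n = 225 (n = ((-4 - 5*(-5)) - 6)² = ((-4 + 25) - 6)² = (21 - 6)² = 15² = 225)
j(P, G) = P/45 (j(P, G) = P*(1/45) = P/45)
o = 10604
(j(n, -1) + o) + 6437 = ((1/45)*225 + 10604) + 6437 = (5 + 10604) + 6437 = 10609 + 6437 = 17046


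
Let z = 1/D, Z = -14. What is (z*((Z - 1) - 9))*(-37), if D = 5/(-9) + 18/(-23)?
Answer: -183816/277 ≈ -663.60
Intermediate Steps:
D = -277/207 (D = 5*(-⅑) + 18*(-1/23) = -5/9 - 18/23 = -277/207 ≈ -1.3382)
z = -207/277 (z = 1/(-277/207) = -207/277 ≈ -0.74729)
(z*((Z - 1) - 9))*(-37) = -207*((-14 - 1) - 9)/277*(-37) = -207*(-15 - 9)/277*(-37) = -207/277*(-24)*(-37) = (4968/277)*(-37) = -183816/277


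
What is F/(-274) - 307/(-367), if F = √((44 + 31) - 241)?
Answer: 307/367 - I*√166/274 ≈ 0.83651 - 0.047022*I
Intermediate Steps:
F = I*√166 (F = √(75 - 241) = √(-166) = I*√166 ≈ 12.884*I)
F/(-274) - 307/(-367) = (I*√166)/(-274) - 307/(-367) = (I*√166)*(-1/274) - 307*(-1/367) = -I*√166/274 + 307/367 = 307/367 - I*√166/274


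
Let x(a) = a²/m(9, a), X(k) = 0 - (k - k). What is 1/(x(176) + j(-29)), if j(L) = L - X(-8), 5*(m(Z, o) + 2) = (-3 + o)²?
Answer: -29919/712771 ≈ -0.041976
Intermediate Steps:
X(k) = 0 (X(k) = 0 - 1*0 = 0 + 0 = 0)
m(Z, o) = -2 + (-3 + o)²/5
j(L) = L (j(L) = L - 1*0 = L + 0 = L)
x(a) = a²/(-2 + (-3 + a)²/5)
1/(x(176) + j(-29)) = 1/(5*176²/(-10 + (-3 + 176)²) - 29) = 1/(5*30976/(-10 + 173²) - 29) = 1/(5*30976/(-10 + 29929) - 29) = 1/(5*30976/29919 - 29) = 1/(5*30976*(1/29919) - 29) = 1/(154880/29919 - 29) = 1/(-712771/29919) = -29919/712771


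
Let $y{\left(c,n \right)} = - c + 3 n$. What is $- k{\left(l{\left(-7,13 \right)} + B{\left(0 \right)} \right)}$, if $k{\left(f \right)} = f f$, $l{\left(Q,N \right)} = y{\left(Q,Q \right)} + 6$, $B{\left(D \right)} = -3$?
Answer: $-121$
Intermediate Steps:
$l{\left(Q,N \right)} = 6 + 2 Q$ ($l{\left(Q,N \right)} = \left(- Q + 3 Q\right) + 6 = 2 Q + 6 = 6 + 2 Q$)
$k{\left(f \right)} = f^{2}$
$- k{\left(l{\left(-7,13 \right)} + B{\left(0 \right)} \right)} = - \left(\left(6 + 2 \left(-7\right)\right) - 3\right)^{2} = - \left(\left(6 - 14\right) - 3\right)^{2} = - \left(-8 - 3\right)^{2} = - \left(-11\right)^{2} = \left(-1\right) 121 = -121$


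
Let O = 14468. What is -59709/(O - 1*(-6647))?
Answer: -59709/21115 ≈ -2.8278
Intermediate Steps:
-59709/(O - 1*(-6647)) = -59709/(14468 - 1*(-6647)) = -59709/(14468 + 6647) = -59709/21115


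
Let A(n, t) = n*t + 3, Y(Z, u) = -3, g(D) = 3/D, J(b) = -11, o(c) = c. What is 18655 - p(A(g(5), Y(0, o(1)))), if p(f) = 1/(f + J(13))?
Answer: 914100/49 ≈ 18655.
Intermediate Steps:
A(n, t) = 3 + n*t
p(f) = 1/(-11 + f) (p(f) = 1/(f - 11) = 1/(-11 + f))
18655 - p(A(g(5), Y(0, o(1)))) = 18655 - 1/(-11 + (3 + (3/5)*(-3))) = 18655 - 1/(-11 + (3 - 9/5)) = 18655 - 1/(-11 + 6/5) = 18655 - 1/(-49/5) = 18655 - 1*(-5/49) = 18655 + 5/49 = 914100/49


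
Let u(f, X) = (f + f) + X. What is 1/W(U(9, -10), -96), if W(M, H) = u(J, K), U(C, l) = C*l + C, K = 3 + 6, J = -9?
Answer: -⅑ ≈ -0.11111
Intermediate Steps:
K = 9
u(f, X) = X + 2*f (u(f, X) = 2*f + X = X + 2*f)
U(C, l) = C + C*l
W(M, H) = -9 (W(M, H) = 9 + 2*(-9) = 9 - 18 = -9)
1/W(U(9, -10), -96) = 1/(-9) = -⅑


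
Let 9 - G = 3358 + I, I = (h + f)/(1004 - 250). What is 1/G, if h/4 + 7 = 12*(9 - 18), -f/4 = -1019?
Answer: -377/1264381 ≈ -0.00029817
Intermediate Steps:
f = 4076 (f = -4*(-1019) = 4076)
h = -460 (h = -28 + 4*(12*(9 - 18)) = -28 + 4*(12*(-9)) = -28 + 4*(-108) = -28 - 432 = -460)
I = 1808/377 (I = (-460 + 4076)/(1004 - 250) = 3616/754 = 3616*(1/754) = 1808/377 ≈ 4.7958)
G = -1264381/377 (G = 9 - (3358 + 1808/377) = 9 - 1*1267774/377 = 9 - 1267774/377 = -1264381/377 ≈ -3353.8)
1/G = 1/(-1264381/377) = -377/1264381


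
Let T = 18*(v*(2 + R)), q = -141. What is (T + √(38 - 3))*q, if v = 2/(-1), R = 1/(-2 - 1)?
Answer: 8460 - 141*√35 ≈ 7625.8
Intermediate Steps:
R = -⅓ (R = 1/(-3) = -⅓ ≈ -0.33333)
v = -2 (v = 2*(-1) = -2)
T = -60 (T = 18*(-2*(2 - ⅓)) = 18*(-2*5/3) = 18*(-10/3) = -60)
(T + √(38 - 3))*q = (-60 + √(38 - 3))*(-141) = (-60 + √35)*(-141) = 8460 - 141*√35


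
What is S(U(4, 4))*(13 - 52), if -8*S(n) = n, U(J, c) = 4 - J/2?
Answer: 39/4 ≈ 9.7500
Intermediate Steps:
U(J, c) = 4 - J/2
S(n) = -n/8
S(U(4, 4))*(13 - 52) = (-(4 - ½*4)/8)*(13 - 52) = -(4 - 2)/8*(-39) = -⅛*2*(-39) = -¼*(-39) = 39/4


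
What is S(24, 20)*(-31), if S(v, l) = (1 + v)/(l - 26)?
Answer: 775/6 ≈ 129.17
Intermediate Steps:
S(v, l) = (1 + v)/(-26 + l)
S(24, 20)*(-31) = ((1 + 24)/(-26 + 20))*(-31) = (25/(-6))*(-31) = -⅙*25*(-31) = -25/6*(-31) = 775/6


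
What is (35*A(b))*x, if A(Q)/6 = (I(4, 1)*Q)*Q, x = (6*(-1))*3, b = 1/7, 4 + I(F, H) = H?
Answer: 1620/7 ≈ 231.43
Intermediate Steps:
I(F, H) = -4 + H
b = 1/7 ≈ 0.14286
x = -18 (x = -6*3 = -18)
A(Q) = -18*Q**2 (A(Q) = 6*(((-4 + 1)*Q)*Q) = 6*((-3*Q)*Q) = 6*(-3*Q**2) = -18*Q**2)
(35*A(b))*x = (35*(-18*(1/7)**2))*(-18) = (35*(-18*1/49))*(-18) = (35*(-18/49))*(-18) = -90/7*(-18) = 1620/7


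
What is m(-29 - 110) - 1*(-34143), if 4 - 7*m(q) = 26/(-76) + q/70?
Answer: 158939873/4655 ≈ 34144.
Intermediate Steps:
m(q) = 165/266 - q/490 (m(q) = 4/7 - (26/(-76) + q/70)/7 = 4/7 - (26*(-1/76) + q*(1/70))/7 = 4/7 - (-13/38 + q/70)/7 = 4/7 + (13/266 - q/490) = 165/266 - q/490)
m(-29 - 110) - 1*(-34143) = (165/266 - (-29 - 110)/490) - 1*(-34143) = (165/266 - 1/490*(-139)) + 34143 = (165/266 + 139/490) + 34143 = 4208/4655 + 34143 = 158939873/4655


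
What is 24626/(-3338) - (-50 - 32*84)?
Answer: 4557409/1669 ≈ 2730.6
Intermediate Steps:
24626/(-3338) - (-50 - 32*84) = 24626*(-1/3338) - (-50 - 2688) = -12313/1669 - 1*(-2738) = -12313/1669 + 2738 = 4557409/1669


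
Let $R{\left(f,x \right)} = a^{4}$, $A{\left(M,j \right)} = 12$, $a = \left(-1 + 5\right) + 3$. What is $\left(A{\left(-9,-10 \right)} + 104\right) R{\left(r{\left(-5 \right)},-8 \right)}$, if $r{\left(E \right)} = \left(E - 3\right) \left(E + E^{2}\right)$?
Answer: $278516$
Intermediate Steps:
$a = 7$ ($a = 4 + 3 = 7$)
$r{\left(E \right)} = \left(-3 + E\right) \left(E + E^{2}\right)$
$R{\left(f,x \right)} = 2401$ ($R{\left(f,x \right)} = 7^{4} = 2401$)
$\left(A{\left(-9,-10 \right)} + 104\right) R{\left(r{\left(-5 \right)},-8 \right)} = \left(12 + 104\right) 2401 = 116 \cdot 2401 = 278516$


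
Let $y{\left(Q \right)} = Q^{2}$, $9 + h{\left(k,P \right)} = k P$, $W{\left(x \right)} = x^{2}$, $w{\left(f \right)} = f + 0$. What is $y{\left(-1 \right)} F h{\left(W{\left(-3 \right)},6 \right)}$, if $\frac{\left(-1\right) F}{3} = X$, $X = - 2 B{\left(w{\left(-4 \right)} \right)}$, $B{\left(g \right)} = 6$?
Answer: $1620$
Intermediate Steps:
$w{\left(f \right)} = f$
$X = -12$ ($X = \left(-2\right) 6 = -12$)
$h{\left(k,P \right)} = -9 + P k$ ($h{\left(k,P \right)} = -9 + k P = -9 + P k$)
$F = 36$ ($F = \left(-3\right) \left(-12\right) = 36$)
$y{\left(-1 \right)} F h{\left(W{\left(-3 \right)},6 \right)} = \left(-1\right)^{2} \cdot 36 \left(-9 + 6 \left(-3\right)^{2}\right) = 1 \cdot 36 \left(-9 + 6 \cdot 9\right) = 36 \left(-9 + 54\right) = 36 \cdot 45 = 1620$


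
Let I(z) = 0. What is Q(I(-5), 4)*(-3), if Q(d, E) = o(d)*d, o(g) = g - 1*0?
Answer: 0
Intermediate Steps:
o(g) = g (o(g) = g + 0 = g)
Q(d, E) = d² (Q(d, E) = d*d = d²)
Q(I(-5), 4)*(-3) = 0²*(-3) = 0*(-3) = 0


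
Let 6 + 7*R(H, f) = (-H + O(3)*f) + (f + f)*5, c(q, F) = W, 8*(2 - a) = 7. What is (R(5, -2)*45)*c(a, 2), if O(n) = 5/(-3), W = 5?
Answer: -6225/7 ≈ -889.29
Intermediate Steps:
a = 9/8 (a = 2 - 1/8*7 = 2 - 7/8 = 9/8 ≈ 1.1250)
O(n) = -5/3 (O(n) = 5*(-1/3) = -5/3)
c(q, F) = 5
R(H, f) = -6/7 - H/7 + 25*f/21 (R(H, f) = -6/7 + ((-H - 5*f/3) + (f + f)*5)/7 = -6/7 + ((-H - 5*f/3) + (2*f)*5)/7 = -6/7 + ((-H - 5*f/3) + 10*f)/7 = -6/7 + (-H + 25*f/3)/7 = -6/7 + (-H/7 + 25*f/21) = -6/7 - H/7 + 25*f/21)
(R(5, -2)*45)*c(a, 2) = ((-6/7 - 1/7*5 + (25/21)*(-2))*45)*5 = ((-6/7 - 5/7 - 50/21)*45)*5 = -83/21*45*5 = -1245/7*5 = -6225/7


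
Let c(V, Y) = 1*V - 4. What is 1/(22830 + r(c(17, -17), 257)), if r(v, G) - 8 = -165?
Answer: 1/22673 ≈ 4.4105e-5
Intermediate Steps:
c(V, Y) = -4 + V (c(V, Y) = V - 4 = -4 + V)
r(v, G) = -157 (r(v, G) = 8 - 165 = -157)
1/(22830 + r(c(17, -17), 257)) = 1/(22830 - 157) = 1/22673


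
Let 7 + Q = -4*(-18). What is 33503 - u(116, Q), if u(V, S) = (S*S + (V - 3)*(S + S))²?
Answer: -357743722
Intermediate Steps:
Q = 65 (Q = -7 - 4*(-18) = -7 + 72 = 65)
u(V, S) = (S² + 2*S*(-3 + V))² (u(V, S) = (S² + (-3 + V)*(2*S))² = (S² + 2*S*(-3 + V))²)
33503 - u(116, Q) = 33503 - 65²*(-6 + 65 + 2*116)² = 33503 - 4225*(-6 + 65 + 232)² = 33503 - 4225*291² = 33503 - 4225*84681 = 33503 - 1*357777225 = 33503 - 357777225 = -357743722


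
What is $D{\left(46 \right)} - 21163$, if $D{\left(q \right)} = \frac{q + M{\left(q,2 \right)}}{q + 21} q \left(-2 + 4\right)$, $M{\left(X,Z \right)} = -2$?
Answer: $- \frac{1413873}{67} \approx -21103.0$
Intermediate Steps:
$D{\left(q \right)} = \frac{2 q \left(-2 + q\right)}{21 + q}$ ($D{\left(q \right)} = \frac{q - 2}{q + 21} q \left(-2 + 4\right) = \frac{-2 + q}{21 + q} q 2 = \frac{-2 + q}{21 + q} 2 q = \frac{2 q \left(-2 + q\right)}{21 + q}$)
$D{\left(46 \right)} - 21163 = 2 \cdot 46 \frac{1}{21 + 46} \left(-2 + 46\right) - 21163 = 2 \cdot 46 \cdot \frac{1}{67} \cdot 44 - 21163 = \frac{4048}{67} - 21163 = - \frac{1413873}{67}$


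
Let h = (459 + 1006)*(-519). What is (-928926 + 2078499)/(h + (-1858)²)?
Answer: 1149573/2691829 ≈ 0.42706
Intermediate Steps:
h = -760335 (h = 1465*(-519) = -760335)
(-928926 + 2078499)/(h + (-1858)²) = (-928926 + 2078499)/(-760335 + (-1858)²) = 1149573/(-760335 + 3452164) = 1149573/2691829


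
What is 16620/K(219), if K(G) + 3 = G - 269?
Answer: -16620/53 ≈ -313.58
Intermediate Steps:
K(G) = -272 + G (K(G) = -3 + (G - 269) = -3 + (-269 + G) = -272 + G)
16620/K(219) = 16620/(-272 + 219) = 16620/(-53) = 16620*(-1/53) = -16620/53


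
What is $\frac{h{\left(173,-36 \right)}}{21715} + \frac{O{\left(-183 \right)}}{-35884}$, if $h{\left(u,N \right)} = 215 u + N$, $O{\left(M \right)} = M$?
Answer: $\frac{1337387401}{779221060} \approx 1.7163$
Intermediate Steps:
$h{\left(u,N \right)} = N + 215 u$
$\frac{h{\left(173,-36 \right)}}{21715} + \frac{O{\left(-183 \right)}}{-35884} = \frac{-36 + 215 \cdot 173}{21715} - \frac{183}{-35884} = \left(-36 + 37195\right) \frac{1}{21715} - - \frac{183}{35884} = 37159 \cdot \frac{1}{21715} + \frac{183}{35884} = \frac{37159}{21715} + \frac{183}{35884} = \frac{1337387401}{779221060}$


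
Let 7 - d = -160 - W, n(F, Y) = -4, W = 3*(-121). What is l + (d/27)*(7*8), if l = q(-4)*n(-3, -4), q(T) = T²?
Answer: -12704/27 ≈ -470.52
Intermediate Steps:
W = -363
d = -196 (d = 7 - (-160 - 1*(-363)) = 7 - (-160 + 363) = 7 - 1*203 = 7 - 203 = -196)
l = -64 (l = (-4)²*(-4) = 16*(-4) = -64)
l + (d/27)*(7*8) = -64 + (-196/27)*(7*8) = -64 - 196*1/27*56 = -64 - 196/27*56 = -64 - 10976/27 = -12704/27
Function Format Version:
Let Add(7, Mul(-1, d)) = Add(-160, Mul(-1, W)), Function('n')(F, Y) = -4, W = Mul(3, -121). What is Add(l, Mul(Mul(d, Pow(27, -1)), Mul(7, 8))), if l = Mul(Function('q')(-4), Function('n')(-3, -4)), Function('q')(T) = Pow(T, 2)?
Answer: Rational(-12704, 27) ≈ -470.52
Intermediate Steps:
W = -363
d = -196 (d = Add(7, Mul(-1, Add(-160, Mul(-1, -363)))) = Add(7, Mul(-1, Add(-160, 363))) = Add(7, Mul(-1, 203)) = Add(7, -203) = -196)
l = -64 (l = Mul(Pow(-4, 2), -4) = Mul(16, -4) = -64)
Add(l, Mul(Mul(d, Pow(27, -1)), Mul(7, 8))) = Add(-64, Mul(Mul(-196, Pow(27, -1)), Mul(7, 8))) = Add(-64, Mul(Mul(-196, Rational(1, 27)), 56)) = Add(-64, Mul(Rational(-196, 27), 56)) = Add(-64, Rational(-10976, 27)) = Rational(-12704, 27)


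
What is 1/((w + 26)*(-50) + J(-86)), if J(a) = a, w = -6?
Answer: -1/1086 ≈ -0.00092081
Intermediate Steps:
1/((w + 26)*(-50) + J(-86)) = 1/((-6 + 26)*(-50) - 86) = 1/(20*(-50) - 86) = 1/(-1000 - 86) = 1/(-1086) = -1/1086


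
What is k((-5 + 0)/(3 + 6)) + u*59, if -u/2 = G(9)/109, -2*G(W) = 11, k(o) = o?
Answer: 5296/981 ≈ 5.3986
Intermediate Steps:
G(W) = -11/2 (G(W) = -1/2*11 = -11/2)
u = 11/109 (u = -(-11)/109 = -2*(-11/218) = 11/109 ≈ 0.10092)
k((-5 + 0)/(3 + 6)) + u*59 = (-5 + 0)/(3 + 6) + (11/109)*59 = -5/9 + 649/109 = 5296/981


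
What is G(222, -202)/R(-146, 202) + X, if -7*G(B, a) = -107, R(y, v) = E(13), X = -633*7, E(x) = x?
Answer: -403114/91 ≈ -4429.8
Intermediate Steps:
X = -4431
R(y, v) = 13
G(B, a) = 107/7 (G(B, a) = -⅐*(-107) = 107/7)
G(222, -202)/R(-146, 202) + X = (107/7)/13 - 4431 = (107/7)*(1/13) - 4431 = 107/91 - 4431 = -403114/91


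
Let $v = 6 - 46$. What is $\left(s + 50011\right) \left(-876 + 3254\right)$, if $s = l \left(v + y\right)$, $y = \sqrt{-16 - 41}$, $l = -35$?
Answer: $122255358 - 83230 i \sqrt{57} \approx 1.2226 \cdot 10^{8} - 6.2837 \cdot 10^{5} i$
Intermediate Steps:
$v = -40$ ($v = 6 - 46 = -40$)
$y = i \sqrt{57}$ ($y = \sqrt{-57} = i \sqrt{57} \approx 7.5498 i$)
$s = 1400 - 35 i \sqrt{57}$ ($s = - 35 \left(-40 + i \sqrt{57}\right) = 1400 - 35 i \sqrt{57} \approx 1400.0 - 264.24 i$)
$\left(s + 50011\right) \left(-876 + 3254\right) = \left(\left(1400 - 35 i \sqrt{57}\right) + 50011\right) \left(-876 + 3254\right) = \left(51411 - 35 i \sqrt{57}\right) 2378 = 122255358 - 83230 i \sqrt{57}$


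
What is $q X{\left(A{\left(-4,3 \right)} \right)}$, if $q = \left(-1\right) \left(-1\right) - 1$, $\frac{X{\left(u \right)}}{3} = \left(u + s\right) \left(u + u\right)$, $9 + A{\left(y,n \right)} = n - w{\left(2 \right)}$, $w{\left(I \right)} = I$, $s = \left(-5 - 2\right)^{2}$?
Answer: $0$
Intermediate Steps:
$s = 49$ ($s = \left(-7\right)^{2} = 49$)
$A{\left(y,n \right)} = -11 + n$ ($A{\left(y,n \right)} = -9 + \left(n - 2\right) = -9 + \left(-2 + n\right) = -11 + n$)
$X{\left(u \right)} = 6 u \left(49 + u\right)$ ($X{\left(u \right)} = 3 \left(u + 49\right) \left(u + u\right) = 3 \left(49 + u\right) 2 u = 3 \cdot 2 u \left(49 + u\right) = 6 u \left(49 + u\right)$)
$q = 0$ ($q = 1 - 1 = 0$)
$q X{\left(A{\left(-4,3 \right)} \right)} = 0 \cdot 6 \left(-11 + 3\right) \left(49 + \left(-11 + 3\right)\right) = 0 \cdot 6 \left(-8\right) \left(49 - 8\right) = 0 \cdot 6 \left(-8\right) 41 = 0 \left(-1968\right) = 0$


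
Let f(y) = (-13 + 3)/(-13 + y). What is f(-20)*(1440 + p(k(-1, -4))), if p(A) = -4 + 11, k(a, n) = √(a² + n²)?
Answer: 14470/33 ≈ 438.48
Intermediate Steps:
f(y) = -10/(-13 + y)
p(A) = 7
f(-20)*(1440 + p(k(-1, -4))) = (-10/(-13 - 20))*(1440 + 7) = -10/(-33)*1447 = -10*(-1/33)*1447 = (10/33)*1447 = 14470/33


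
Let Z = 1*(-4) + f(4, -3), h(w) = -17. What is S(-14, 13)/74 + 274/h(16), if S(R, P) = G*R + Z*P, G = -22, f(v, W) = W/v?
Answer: -64359/5032 ≈ -12.790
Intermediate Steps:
Z = -19/4 (Z = 1*(-4) - 3/4 = -4 - 3*¼ = -4 - ¾ = -19/4 ≈ -4.7500)
S(R, P) = -22*R - 19*P/4
S(-14, 13)/74 + 274/h(16) = (-22*(-14) - 19/4*13)/74 + 274/(-17) = (308 - 247/4)*(1/74) + 274*(-1/17) = (985/4)*(1/74) - 274/17 = 985/296 - 274/17 = -64359/5032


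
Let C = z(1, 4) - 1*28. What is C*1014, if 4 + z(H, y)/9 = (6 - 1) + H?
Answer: -10140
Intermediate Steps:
z(H, y) = 9 + 9*H (z(H, y) = -36 + 9*((6 - 1) + H) = -36 + 9*(5 + H) = -36 + (45 + 9*H) = 9 + 9*H)
C = -10 (C = (9 + 9*1) - 1*28 = (9 + 9) - 28 = 18 - 28 = -10)
C*1014 = -10*1014 = -10140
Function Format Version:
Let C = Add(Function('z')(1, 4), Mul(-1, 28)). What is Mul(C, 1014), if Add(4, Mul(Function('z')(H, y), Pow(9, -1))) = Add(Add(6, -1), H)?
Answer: -10140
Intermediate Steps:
Function('z')(H, y) = Add(9, Mul(9, H)) (Function('z')(H, y) = Add(-36, Mul(9, Add(Add(6, -1), H))) = Add(-36, Mul(9, Add(5, H))) = Add(-36, Add(45, Mul(9, H))) = Add(9, Mul(9, H)))
C = -10 (C = Add(Add(9, Mul(9, 1)), Mul(-1, 28)) = Add(Add(9, 9), -28) = Add(18, -28) = -10)
Mul(C, 1014) = Mul(-10, 1014) = -10140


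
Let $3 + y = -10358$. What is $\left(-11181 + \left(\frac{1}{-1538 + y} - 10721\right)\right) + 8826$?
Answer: $- \frac{155591325}{11899} \approx -13076.0$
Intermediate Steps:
$y = -10361$ ($y = -3 - 10358 = -10361$)
$\left(-11181 + \left(\frac{1}{-1538 + y} - 10721\right)\right) + 8826 = \left(-11181 + \left(\frac{1}{-1538 - 10361} - 10721\right)\right) + 8826 = \left(-11181 - \left(10721 - \frac{1}{-11899}\right)\right) + 8826 = \left(-11181 - \frac{127569180}{11899}\right) + 8826 = - \frac{260611899}{11899} + 8826 = - \frac{155591325}{11899}$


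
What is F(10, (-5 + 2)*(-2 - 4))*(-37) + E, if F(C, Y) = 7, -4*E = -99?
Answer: -937/4 ≈ -234.25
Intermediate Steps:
E = 99/4 (E = -¼*(-99) = 99/4 ≈ 24.750)
F(10, (-5 + 2)*(-2 - 4))*(-37) + E = 7*(-37) + 99/4 = -259 + 99/4 = -937/4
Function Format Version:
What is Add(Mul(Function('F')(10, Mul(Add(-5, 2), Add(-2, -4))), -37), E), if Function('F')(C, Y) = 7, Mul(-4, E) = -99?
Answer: Rational(-937, 4) ≈ -234.25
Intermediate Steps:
E = Rational(99, 4) (E = Mul(Rational(-1, 4), -99) = Rational(99, 4) ≈ 24.750)
Add(Mul(Function('F')(10, Mul(Add(-5, 2), Add(-2, -4))), -37), E) = Add(Mul(7, -37), Rational(99, 4)) = Add(-259, Rational(99, 4)) = Rational(-937, 4)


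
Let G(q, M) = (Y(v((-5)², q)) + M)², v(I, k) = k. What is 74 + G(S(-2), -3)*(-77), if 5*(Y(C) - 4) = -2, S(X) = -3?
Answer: 1157/25 ≈ 46.280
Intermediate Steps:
Y(C) = 18/5 (Y(C) = 4 + (⅕)*(-2) = 4 - ⅖ = 18/5)
G(q, M) = (18/5 + M)²
74 + G(S(-2), -3)*(-77) = 74 + ((18 + 5*(-3))²/25)*(-77) = 74 + ((18 - 15)²/25)*(-77) = 74 + ((1/25)*3²)*(-77) = 74 + ((1/25)*9)*(-77) = 74 + (9/25)*(-77) = 74 - 693/25 = 1157/25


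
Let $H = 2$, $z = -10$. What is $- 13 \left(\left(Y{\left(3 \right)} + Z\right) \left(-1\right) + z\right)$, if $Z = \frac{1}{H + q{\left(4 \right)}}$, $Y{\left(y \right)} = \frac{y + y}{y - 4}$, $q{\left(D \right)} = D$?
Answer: $\frac{325}{6} \approx 54.167$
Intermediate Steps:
$Y{\left(y \right)} = \frac{2 y}{-4 + y}$
$Z = \frac{1}{6}$ ($Z = \frac{1}{2 + 4} = \frac{1}{6} \approx 0.16667$)
$- 13 \left(\left(Y{\left(3 \right)} + Z\right) \left(-1\right) + z\right) = - 13 \left(\left(2 \cdot 3 \frac{1}{-4 + 3} + \frac{1}{6}\right) \left(-1\right) - 10\right) = - 13 \left(\left(2 \cdot 3 \frac{1}{-1} + \frac{1}{6}\right) \left(-1\right) - 10\right) = - 13 \left(\left(2 \cdot 3 \left(-1\right) + \frac{1}{6}\right) \left(-1\right) - 10\right) = - 13 \left(\left(-6 + \frac{1}{6}\right) \left(-1\right) - 10\right) = - 13 \left(\left(- \frac{35}{6}\right) \left(-1\right) - 10\right) = - 13 \left(\frac{35}{6} - 10\right) = \left(-13\right) \left(- \frac{25}{6}\right) = \frac{325}{6}$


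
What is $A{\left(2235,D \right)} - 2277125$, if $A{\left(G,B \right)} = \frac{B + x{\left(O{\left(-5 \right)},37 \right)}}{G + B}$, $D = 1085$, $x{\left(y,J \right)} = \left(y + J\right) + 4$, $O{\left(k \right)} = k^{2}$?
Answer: $- \frac{7560053849}{3320} \approx -2.2771 \cdot 10^{6}$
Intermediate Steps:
$x{\left(y,J \right)} = 4 + J + y$ ($x{\left(y,J \right)} = \left(J + y\right) + 4 = 4 + J + y$)
$A{\left(G,B \right)} = \frac{66 + B}{B + G}$ ($A{\left(G,B \right)} = \frac{B + \left(4 + 37 + \left(-5\right)^{2}\right)}{G + B} = \frac{B + \left(4 + 37 + 25\right)}{B + G} = \frac{B + 66}{B + G} = \frac{66 + B}{B + G}$)
$A{\left(2235,D \right)} - 2277125 = \frac{66 + 1085}{1085 + 2235} - 2277125 = \frac{1}{3320} \cdot 1151 - 2277125 = \frac{1151}{3320} - 2277125 = - \frac{7560053849}{3320}$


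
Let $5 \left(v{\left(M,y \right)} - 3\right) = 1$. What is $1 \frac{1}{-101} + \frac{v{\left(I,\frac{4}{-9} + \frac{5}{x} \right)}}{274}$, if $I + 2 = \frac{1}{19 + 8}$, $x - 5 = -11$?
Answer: $\frac{123}{69185} \approx 0.0017778$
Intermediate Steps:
$x = -6$ ($x = 5 - 11 = -6$)
$I = - \frac{53}{27}$ ($I = -2 + \frac{1}{19 + 8} = -2 + \frac{1}{27} = - \frac{53}{27} \approx -1.963$)
$v{\left(M,y \right)} = \frac{16}{5}$ ($v{\left(M,y \right)} = 3 + \frac{1}{5} \cdot 1 = 3 + \frac{1}{5} = \frac{16}{5}$)
$1 \frac{1}{-101} + \frac{v{\left(I,\frac{4}{-9} + \frac{5}{x} \right)}}{274} = 1 \frac{1}{-101} + \frac{16}{5 \cdot 274} = 1 \left(- \frac{1}{101}\right) + \frac{16}{5} \cdot \frac{1}{274} = - \frac{1}{101} + \frac{8}{685} = \frac{123}{69185}$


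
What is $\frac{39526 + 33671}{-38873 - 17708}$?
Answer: $- \frac{73197}{56581} \approx -1.2937$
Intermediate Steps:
$\frac{39526 + 33671}{-38873 - 17708} = \frac{73197}{-56581} = 73197 \left(- \frac{1}{56581}\right) = - \frac{73197}{56581}$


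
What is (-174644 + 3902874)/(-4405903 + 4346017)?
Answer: -1864115/29943 ≈ -62.255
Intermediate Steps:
(-174644 + 3902874)/(-4405903 + 4346017) = 3728230/(-59886) = 3728230*(-1/59886) = -1864115/29943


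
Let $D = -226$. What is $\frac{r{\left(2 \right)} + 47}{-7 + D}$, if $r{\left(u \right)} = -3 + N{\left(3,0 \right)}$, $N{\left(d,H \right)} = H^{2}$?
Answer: $- \frac{44}{233} \approx -0.18884$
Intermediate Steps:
$r{\left(u \right)} = -3$ ($r{\left(u \right)} = -3 + 0^{2} = -3 + 0 = -3$)
$\frac{r{\left(2 \right)} + 47}{-7 + D} = \frac{-3 + 47}{-7 - 226} = \frac{44}{-233} = 44 \left(- \frac{1}{233}\right) = - \frac{44}{233}$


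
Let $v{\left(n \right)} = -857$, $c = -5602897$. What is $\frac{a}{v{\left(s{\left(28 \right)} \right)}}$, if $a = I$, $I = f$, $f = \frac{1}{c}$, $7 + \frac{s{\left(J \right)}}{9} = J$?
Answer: $\frac{1}{4801682729} \approx 2.0826 \cdot 10^{-10}$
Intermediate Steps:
$s{\left(J \right)} = -63 + 9 J$
$f = - \frac{1}{5602897}$ ($f = \frac{1}{-5602897} = - \frac{1}{5602897} \approx -1.7848 \cdot 10^{-7}$)
$I = - \frac{1}{5602897} \approx -1.7848 \cdot 10^{-7}$
$a = - \frac{1}{5602897} \approx -1.7848 \cdot 10^{-7}$
$\frac{a}{v{\left(s{\left(28 \right)} \right)}} = - \frac{1}{5602897 \left(-857\right)} = \left(- \frac{1}{5602897}\right) \left(- \frac{1}{857}\right) = \frac{1}{4801682729}$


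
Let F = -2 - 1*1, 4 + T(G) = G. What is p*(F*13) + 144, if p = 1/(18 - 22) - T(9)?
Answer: 1395/4 ≈ 348.75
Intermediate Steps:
T(G) = -4 + G
F = -3 (F = -2 - 1 = -3)
p = -21/4 (p = 1/(18 - 22) - (-4 + 9) = 1/(-4) - 1*5 = -¼ - 5 = -21/4 ≈ -5.2500)
p*(F*13) + 144 = -(-63)*13/4 + 144 = -21/4*(-39) + 144 = 819/4 + 144 = 1395/4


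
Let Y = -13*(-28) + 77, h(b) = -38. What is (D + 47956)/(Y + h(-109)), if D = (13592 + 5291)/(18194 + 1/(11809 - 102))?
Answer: 10214712820285/85837855077 ≈ 119.00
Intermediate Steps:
Y = 441 (Y = 364 + 77 = 441)
D = 221063281/212997159 (D = 18883/(18194 + 1/11707) = 18883/(212997159/11707) = 18883*(11707/212997159) = 221063281/212997159 ≈ 1.0379)
(D + 47956)/(Y + h(-109)) = (221063281/212997159 + 47956)/(441 - 38) = (10214712820285/212997159)/403 = (10214712820285/212997159)*(1/403) = 10214712820285/85837855077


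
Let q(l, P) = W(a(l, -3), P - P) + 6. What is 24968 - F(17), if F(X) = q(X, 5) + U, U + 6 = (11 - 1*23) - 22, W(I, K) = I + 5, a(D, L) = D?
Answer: 24980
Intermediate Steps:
W(I, K) = 5 + I
q(l, P) = 11 + l (q(l, P) = (5 + l) + 6 = 11 + l)
U = -40 (U = -6 + ((11 - 1*23) - 22) = -6 + ((11 - 23) - 22) = -6 + (-12 - 22) = -6 - 34 = -40)
F(X) = -29 + X (F(X) = (11 + X) - 40 = -29 + X)
24968 - F(17) = 24968 - (-29 + 17) = 24968 - 1*(-12) = 24968 + 12 = 24980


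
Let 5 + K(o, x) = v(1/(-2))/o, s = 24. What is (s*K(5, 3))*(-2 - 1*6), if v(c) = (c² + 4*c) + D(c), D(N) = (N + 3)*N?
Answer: 5376/5 ≈ 1075.2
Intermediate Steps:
D(N) = N*(3 + N) (D(N) = (3 + N)*N = N*(3 + N))
v(c) = c² + 4*c + c*(3 + c) (v(c) = (c² + 4*c) + c*(3 + c) = c² + 4*c + c*(3 + c))
K(o, x) = -5 - 3/o (K(o, x) = -5 + ((7 + 2/(-2))/(-2))/o = -5 + (-(7 + 2*(-½))/2)/o = -5 + (-(7 - 1)/2)/o = -5 + (-½*6)/o = -5 - 3/o)
(s*K(5, 3))*(-2 - 1*6) = (24*(-5 - 3/5))*(-2 - 1*6) = (24*(-5 - 3*⅕))*(-2 - 6) = (24*(-5 - ⅗))*(-8) = (24*(-28/5))*(-8) = -672/5*(-8) = 5376/5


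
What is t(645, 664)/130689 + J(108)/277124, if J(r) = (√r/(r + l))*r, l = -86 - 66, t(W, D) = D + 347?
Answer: 337/43563 - 81*√3/1524182 ≈ 0.0076439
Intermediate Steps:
t(W, D) = 347 + D
l = -152
J(r) = r^(3/2)/(-152 + r) (J(r) = (√r/(r - 152))*r = (√r/(-152 + r))*r = r^(3/2)/(-152 + r))
t(645, 664)/130689 + J(108)/277124 = (347 + 664)/130689 + (108^(3/2)/(-152 + 108))/277124 = 1011*(1/130689) + ((648*√3)/(-44))*(1/277124) = 337/43563 + ((648*√3)*(-1/44))*(1/277124) = 337/43563 - 162*√3/11*(1/277124) = 337/43563 - 81*√3/1524182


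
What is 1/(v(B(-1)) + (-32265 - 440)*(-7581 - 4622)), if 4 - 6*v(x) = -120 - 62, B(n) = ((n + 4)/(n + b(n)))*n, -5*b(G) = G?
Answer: 1/399099146 ≈ 2.5056e-9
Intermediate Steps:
b(G) = -G/5
B(n) = 5 + 5*n/4 (B(n) = ((n + 4)/(n - n/5))*n = ((4 + n)/((4*n/5)))*n = ((4 + n)*(5/(4*n)))*n = (5*(4 + n)/(4*n))*n = 5 + 5*n/4)
v(x) = 31 (v(x) = ⅔ - (-120 - 62)/6 = ⅔ - ⅙*(-182) = ⅔ + 91/3 = 31)
1/(v(B(-1)) + (-32265 - 440)*(-7581 - 4622)) = 1/(31 + (-32265 - 440)*(-7581 - 4622)) = 1/(31 - 32705*(-12203)) = 1/(31 + 399099115) = 1/399099146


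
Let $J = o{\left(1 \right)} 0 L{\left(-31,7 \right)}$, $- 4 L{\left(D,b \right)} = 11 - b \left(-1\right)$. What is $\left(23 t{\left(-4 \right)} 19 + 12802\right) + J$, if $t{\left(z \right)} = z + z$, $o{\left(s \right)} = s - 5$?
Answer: $9306$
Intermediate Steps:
$o{\left(s \right)} = -5 + s$
$L{\left(D,b \right)} = - \frac{11}{4} - \frac{b}{4}$ ($L{\left(D,b \right)} = - \frac{11 - b \left(-1\right)}{4} = - \frac{11 - - b}{4} = - \frac{11 + b}{4} = - \frac{11}{4} - \frac{b}{4}$)
$t{\left(z \right)} = 2 z$
$J = 0$ ($J = \left(-5 + 1\right) 0 \left(- \frac{11}{4} - \frac{7}{4}\right) = \left(-4\right) 0 \left(- \frac{11}{4} - \frac{7}{4}\right) = 0 \left(- \frac{9}{2}\right) = 0$)
$\left(23 t{\left(-4 \right)} 19 + 12802\right) + J = \left(23 \cdot 2 \left(-4\right) 19 + 12802\right) + 0 = \left(23 \left(-8\right) 19 + 12802\right) + 0 = \left(\left(-184\right) 19 + 12802\right) + 0 = \left(-3496 + 12802\right) + 0 = 9306 + 0 = 9306$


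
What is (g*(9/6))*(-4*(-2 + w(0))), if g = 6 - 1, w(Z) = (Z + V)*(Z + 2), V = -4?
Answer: 300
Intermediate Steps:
w(Z) = (-4 + Z)*(2 + Z) (w(Z) = (Z - 4)*(Z + 2) = (-4 + Z)*(2 + Z))
g = 5
(g*(9/6))*(-4*(-2 + w(0))) = (5*(9/6))*(-4*(-2 + (-8 + 0² - 2*0))) = (5*(9*(⅙)))*(-4*(-2 + (-8 + 0 + 0))) = (5*(3/2))*(-4*(-2 - 8)) = 15*(-4*(-10))/2 = (15/2)*40 = 300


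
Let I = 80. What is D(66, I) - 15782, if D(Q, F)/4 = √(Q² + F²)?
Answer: -15782 + 8*√2689 ≈ -15367.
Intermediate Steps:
D(Q, F) = 4*√(F² + Q²) (D(Q, F) = 4*√(Q² + F²) = 4*√(F² + Q²))
D(66, I) - 15782 = 4*√(80² + 66²) - 15782 = 4*√(6400 + 4356) - 15782 = 4*√10756 - 15782 = 4*(2*√2689) - 15782 = 8*√2689 - 15782 = -15782 + 8*√2689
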